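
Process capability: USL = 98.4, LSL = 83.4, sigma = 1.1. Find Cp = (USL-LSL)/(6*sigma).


Cp = (USL - LSL) / (6 * sigma)
= (98.4 - 83.4) / (6 * 1.1)
= 15.0000 / 6.6000
= 2.2727

2.2727


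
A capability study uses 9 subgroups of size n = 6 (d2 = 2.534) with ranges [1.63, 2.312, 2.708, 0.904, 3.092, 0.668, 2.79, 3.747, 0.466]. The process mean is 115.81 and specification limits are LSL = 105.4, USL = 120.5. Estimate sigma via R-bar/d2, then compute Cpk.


R_bar = (1.63 + 2.312 + 2.708 + 0.904 + 3.092 + 0.668 + 2.79 + 3.747 + 0.466) / 9 = 2.0352222
sigma = R_bar / d2 = 2.0352222 / 2.534 = 0.80316582
Cp = (USL - LSL)/(6*sigma) = (120.5 - 105.4)/(6*0.80316582) = 3.1334
Cpu = (120.5 - 115.81)/(3*0.80316582) = 1.9465
Cpl = (115.81 - 105.4)/(3*0.80316582) = 4.3204
Cpk = min(Cpu, Cpl) = 1.9465

1.9465


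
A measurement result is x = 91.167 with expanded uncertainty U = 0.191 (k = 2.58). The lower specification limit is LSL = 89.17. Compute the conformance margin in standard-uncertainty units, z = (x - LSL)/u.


u = U / k = 0.191 / 2.58 = 0.074031008
margin = |LSL - x| = |89.17 - 91.167| = 1.997
z = margin / u = 1.997 / 0.074031008
z = 26.9752

26.9752


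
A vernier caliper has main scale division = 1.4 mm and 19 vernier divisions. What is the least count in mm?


LC = MSD / n_div
= 1.4 / 19
= 0.0737

0.0737


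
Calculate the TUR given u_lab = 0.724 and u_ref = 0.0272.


TUR = u_lab / u_ref
= 0.724 / 0.0272
= 26.6176

26.6176


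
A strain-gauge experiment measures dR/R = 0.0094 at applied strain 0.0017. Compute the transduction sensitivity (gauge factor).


GF = (dR/R) / epsilon
= 0.0094 / 0.0017
= 5.5294

5.5294


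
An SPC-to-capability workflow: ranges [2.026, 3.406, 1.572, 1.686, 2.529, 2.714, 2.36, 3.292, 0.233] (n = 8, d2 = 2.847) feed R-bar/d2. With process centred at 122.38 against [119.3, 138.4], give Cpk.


R_bar = (2.026 + 3.406 + 1.572 + 1.686 + 2.529 + 2.714 + 2.36 + 3.292 + 0.233) / 9 = 2.202
sigma = R_bar / d2 = 2.202 / 2.847 = 0.77344573
Cp = (USL - LSL)/(6*sigma) = (138.4 - 119.3)/(6*0.77344573) = 4.1158
Cpu = (138.4 - 122.38)/(3*0.77344573) = 6.9042
Cpl = (122.38 - 119.3)/(3*0.77344573) = 1.3274
Cpk = min(Cpu, Cpl) = 1.3274

1.3274


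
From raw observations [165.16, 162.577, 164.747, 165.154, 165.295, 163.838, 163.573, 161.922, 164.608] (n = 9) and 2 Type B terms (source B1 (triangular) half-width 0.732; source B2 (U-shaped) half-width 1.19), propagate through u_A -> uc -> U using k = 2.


mean = (165.16 + 162.577 + 164.747 + 165.154 + 165.295 + 163.838 + 163.573 + 161.922 + 164.608) / 9 = 164.0971111
s = sqrt(sum((x - mean)^2)/(n-1)) = 1.2118542
u_A = s / sqrt(n) = 1.2118542 / sqrt(9) = 0.4039514
u_B1 = 0.732 / sqrt(6) = 0.29883775
u_B2 = 1.19 / sqrt(2) = 0.84145707
uc = sqrt(0.4039514^2 + 0.29883775^2 + 0.84145707^2) = 0.9800667
U = k * uc = 2 * 0.9800667
U = 1.9601

1.9601


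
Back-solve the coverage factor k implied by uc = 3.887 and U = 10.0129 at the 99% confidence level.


k = U / uc
k = 10.0129 / 3.887
k = 2.576

2.576


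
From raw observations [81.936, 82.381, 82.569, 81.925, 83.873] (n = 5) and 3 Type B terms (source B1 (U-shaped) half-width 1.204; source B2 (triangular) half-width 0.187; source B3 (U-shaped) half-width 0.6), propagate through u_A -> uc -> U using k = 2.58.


mean = (81.936 + 82.381 + 82.569 + 81.925 + 83.873) / 5 = 82.5368
s = sqrt(sum((x - mean)^2)/(n-1)) = 0.79780963
u_A = s / sqrt(n) = 0.79780963 / sqrt(5) = 0.35679131
u_B1 = 1.204 / sqrt(2) = 0.85135656
u_B2 = 0.187 / sqrt(6) = 0.07634243
u_B3 = 0.6 / sqrt(2) = 0.42426407
uc = sqrt(0.35679131^2 + 0.85135656^2 + 0.07634243^2 + 0.42426407^2) = 1.0187915
U = k * uc = 2.58 * 1.0187915
U = 2.6285

2.6285


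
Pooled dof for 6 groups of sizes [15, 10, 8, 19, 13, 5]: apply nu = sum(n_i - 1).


nu = sum_i (n_i - 1)
nu = ((15 - 1) + (10 - 1) + (8 - 1) + (19 - 1) + (13 - 1) + (5 - 1))
nu = 14 + 9 + 7 + 18 + 12 + 4
nu = 64

64


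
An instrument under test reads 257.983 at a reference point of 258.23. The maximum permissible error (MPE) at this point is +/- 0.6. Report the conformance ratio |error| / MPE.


e = indication - reference = 257.983 - 258.23 = -0.2470
|e| = 0.2470
ratio = |e| / MPE = 0.2470 / 0.6
ratio = 0.4117

0.4117


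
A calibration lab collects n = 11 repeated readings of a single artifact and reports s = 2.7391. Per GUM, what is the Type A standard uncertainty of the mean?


u_A = s / sqrt(n)
u_A = 2.7391 / sqrt(11)
u_A = 2.7391 / 3.3166248
u_A = 0.8259

0.8259


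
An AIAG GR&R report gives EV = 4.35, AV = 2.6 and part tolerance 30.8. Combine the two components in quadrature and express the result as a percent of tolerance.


GRR = sqrt(EV^2 + AV^2) = sqrt(4.35^2 + 2.6^2) = 5.0677904
%GRR = GRR / tol * 100 = 5.0677904 / 30.8 * 100
%GRR = 16.4539

16.4539


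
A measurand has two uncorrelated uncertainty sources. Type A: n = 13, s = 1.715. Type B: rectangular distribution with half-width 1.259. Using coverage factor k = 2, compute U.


u_A = s / sqrt(n) = 1.715 / sqrt(13) = 0.47565542
u_B = half_width / sqrt(3) = 1.259 / sqrt(3) = 0.72688399
uc = sqrt(u_A^2 + u_B^2) = sqrt(0.47565542^2 + 0.72688399^2) = 0.868682
U = k * uc = 2 * 0.868682
U = 1.7374

1.7374


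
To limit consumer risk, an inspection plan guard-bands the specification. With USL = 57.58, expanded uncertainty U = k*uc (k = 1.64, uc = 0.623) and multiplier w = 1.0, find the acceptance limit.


U = k * uc = 1.64 * 0.623 = 1.02172
guard band g = w * U = 1.0 * 1.02172 = 1.02172
AL = USL - g = 57.58 - 1.02172
AL = 56.5583

56.5583


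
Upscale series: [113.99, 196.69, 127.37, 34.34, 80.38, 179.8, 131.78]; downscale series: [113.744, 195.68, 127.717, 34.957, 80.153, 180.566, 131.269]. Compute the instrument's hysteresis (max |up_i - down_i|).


|113.99 - 113.744| = 0.2460
|196.69 - 195.68| = 1.0100
|127.37 - 127.717| = 0.3470
|34.34 - 34.957| = 0.6170
|80.38 - 80.153| = 0.2270
|179.8 - 180.566| = 0.7660
|131.78 - 131.269| = 0.5110
hysteresis = max(diffs) = 1.0100

1.0100


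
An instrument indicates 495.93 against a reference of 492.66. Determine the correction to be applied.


Correction = standard - reading
= 492.66 - 495.93
= -3.2700

-3.2700


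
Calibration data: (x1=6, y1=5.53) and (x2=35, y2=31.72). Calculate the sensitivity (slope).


slope = (y2 - y1) / (x2 - x1)
= (31.72 - 5.53) / (35 - 6)
= 26.1900 / 29
= 0.9031

0.9031


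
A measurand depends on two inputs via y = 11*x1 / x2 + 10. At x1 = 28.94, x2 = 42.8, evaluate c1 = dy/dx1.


y = 11*x1 / x2 + 10
dy/dx1 = 11/x2
Evaluate at x2 = 42.8: c1 = 11 / 42.8
c1 = 0.2570

0.2570


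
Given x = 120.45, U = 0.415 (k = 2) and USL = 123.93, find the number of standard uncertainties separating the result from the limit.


u = U / k = 0.415 / 2 = 0.2075
margin = |USL - x| = |123.93 - 120.45| = 3.48
z = margin / u = 3.48 / 0.2075
z = 16.7711

16.7711


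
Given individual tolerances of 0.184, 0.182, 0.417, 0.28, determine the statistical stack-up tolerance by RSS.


RSS = sqrt(0.184^2 + 0.182^2 + 0.417^2 + 0.28^2)
= sqrt(0.319269)
= 0.5650

0.5650


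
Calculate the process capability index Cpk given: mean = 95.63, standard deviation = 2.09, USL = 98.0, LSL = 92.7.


Cpu = (USL - mean) / (3*sigma) = (98.0 - 95.63) / (3*2.09) = 0.3780
Cpl = (mean - LSL) / (3*sigma) = (95.63 - 92.7) / (3*2.09) = 0.4673
Cpk = min(Cpu, Cpl) = 0.3780

0.3780


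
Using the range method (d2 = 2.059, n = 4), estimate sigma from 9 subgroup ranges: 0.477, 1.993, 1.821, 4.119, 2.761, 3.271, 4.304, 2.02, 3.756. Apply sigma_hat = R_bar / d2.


R_bar = (0.477 + 1.993 + 1.821 + 4.119 + 2.761 + 3.271 + 4.304 + 2.02 + 3.756) / 9
R_bar = 24.522 / 9 = 2.7246667
sigma_hat = R_bar / d2 = 2.7246667 / 2.059 = 1.3233

1.3233


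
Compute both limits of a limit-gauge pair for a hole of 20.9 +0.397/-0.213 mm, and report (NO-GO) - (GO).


GO = nominal - lower_tol (smallest hole = maximum material condition)
GO = 20.9 - 0.213 = 20.687
NO-GO = nominal + upper_tol (largest hole = least material condition)
NO-GO = 20.9 + 0.397 = 21.297
spread = NO-GO - GO = 21.297 - 20.687 = 0.6100

0.6100


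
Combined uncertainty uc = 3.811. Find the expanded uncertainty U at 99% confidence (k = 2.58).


U = k * uc
U = 2.58 * 3.811
U = 9.8324

9.8324


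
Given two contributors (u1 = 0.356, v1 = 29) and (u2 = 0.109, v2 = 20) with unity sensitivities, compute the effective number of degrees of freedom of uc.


uc = sqrt(u1^2 + u2^2) = sqrt(0.356^2 + 0.109^2) = 0.37231304
v_eff = uc^4 / (u1^4/v1 + u2^4/v2)
= 0.37231304^4 / (0.356^4/29 + 0.109^4/20)
= 0.019214673 / 0.00056092045
v_eff = 34.2556

34.2556


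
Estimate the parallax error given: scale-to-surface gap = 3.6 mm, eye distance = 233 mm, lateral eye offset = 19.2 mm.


error = h * offset / d
= 3.6 * 19.2 / 233
= 0.2967

0.2967


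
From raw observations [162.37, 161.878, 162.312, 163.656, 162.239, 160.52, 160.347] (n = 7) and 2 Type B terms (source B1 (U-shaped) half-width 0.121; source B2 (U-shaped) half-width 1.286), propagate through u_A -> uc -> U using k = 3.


mean = (162.37 + 161.878 + 162.312 + 163.656 + 162.239 + 160.52 + 160.347) / 7 = 161.9031429
s = sqrt(sum((x - mean)^2)/(n-1)) = 1.1478767
u_A = s / sqrt(n) = 1.1478767 / sqrt(7) = 0.43385661
u_B1 = 0.121 / sqrt(2) = 0.085559921
u_B2 = 1.286 / sqrt(2) = 0.90933932
uc = sqrt(0.43385661^2 + 0.085559921^2 + 0.90933932^2) = 1.0111627
U = k * uc = 3 * 1.0111627
U = 3.0335

3.0335


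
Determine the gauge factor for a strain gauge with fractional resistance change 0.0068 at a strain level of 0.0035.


GF = (dR/R) / epsilon
= 0.0068 / 0.0035
= 1.9429

1.9429


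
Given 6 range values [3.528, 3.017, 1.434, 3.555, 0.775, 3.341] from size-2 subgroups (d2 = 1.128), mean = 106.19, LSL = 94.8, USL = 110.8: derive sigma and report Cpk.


R_bar = (3.528 + 3.017 + 1.434 + 3.555 + 0.775 + 3.341) / 6 = 2.6083333
sigma = R_bar / d2 = 2.6083333 / 1.128 = 2.3123522
Cp = (USL - LSL)/(6*sigma) = (110.8 - 94.8)/(6*2.3123522) = 1.1532
Cpu = (110.8 - 106.19)/(3*2.3123522) = 0.6645
Cpl = (106.19 - 94.8)/(3*2.3123522) = 1.6419
Cpk = min(Cpu, Cpl) = 0.6645

0.6645


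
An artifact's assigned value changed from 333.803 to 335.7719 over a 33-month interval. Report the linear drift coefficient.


rate = (v2 - v1) / months
= (335.7719 - 333.803) / 33
= 1.9689 / 33
= 0.0597

0.0597


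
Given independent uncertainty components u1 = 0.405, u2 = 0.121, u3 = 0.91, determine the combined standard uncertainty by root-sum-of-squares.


uc = sqrt(0.405^2 + 0.121^2 + 0.91^2)
uc = sqrt(1.006766)
uc = 1.0034

1.0034


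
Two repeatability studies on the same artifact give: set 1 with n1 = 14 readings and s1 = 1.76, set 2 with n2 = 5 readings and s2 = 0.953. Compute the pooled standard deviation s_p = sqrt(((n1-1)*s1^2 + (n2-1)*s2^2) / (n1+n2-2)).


s_p = sqrt(((n1-1)*s1^2 + (n2-1)*s2^2) / (n1+n2-2))
numerator = (14-1)*1.76^2 + (5-1)*0.953^2 = 40.2688 + 3.632836 = 43.901636
denominator = 14 + 5 - 2 = 17
s_p^2 = 43.901636 / 17 = 2.5824492
s_p = sqrt(2.5824492) = 1.6070

1.6070


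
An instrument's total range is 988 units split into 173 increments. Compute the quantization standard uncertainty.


resolution = range / divisions
resolution = 988 / 173 = 5.7109827
u_res = resolution / (2*sqrt(3))
u_res = 5.7109827 / 3.4641016
u_res = 1.6486

1.6486


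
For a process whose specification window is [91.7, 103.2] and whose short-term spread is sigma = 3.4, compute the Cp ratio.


Cp = (USL - LSL) / (6 * sigma)
= (103.2 - 91.7) / (6 * 3.4)
= 11.5000 / 20.4000
= 0.5637

0.5637


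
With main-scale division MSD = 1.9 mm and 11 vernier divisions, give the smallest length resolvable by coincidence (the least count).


LC = MSD / n_div
= 1.9 / 11
= 0.1727

0.1727


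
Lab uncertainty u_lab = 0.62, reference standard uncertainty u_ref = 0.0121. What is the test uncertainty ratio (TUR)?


TUR = u_lab / u_ref
= 0.62 / 0.0121
= 51.2397

51.2397


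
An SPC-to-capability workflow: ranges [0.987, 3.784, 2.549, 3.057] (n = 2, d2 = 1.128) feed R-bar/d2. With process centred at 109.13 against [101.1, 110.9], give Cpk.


R_bar = (0.987 + 3.784 + 2.549 + 3.057) / 4 = 2.59425
sigma = R_bar / d2 = 2.59425 / 1.128 = 2.299867
Cp = (USL - LSL)/(6*sigma) = (110.9 - 101.1)/(6*2.299867) = 0.7102
Cpu = (110.9 - 109.13)/(3*2.299867) = 0.2565
Cpl = (109.13 - 101.1)/(3*2.299867) = 1.1638
Cpk = min(Cpu, Cpl) = 0.2565

0.2565


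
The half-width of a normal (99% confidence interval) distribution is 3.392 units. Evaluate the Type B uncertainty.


u_B = half_width / 2.576
u_B = 3.392 / 2.576
u_B = 1.3168

1.3168


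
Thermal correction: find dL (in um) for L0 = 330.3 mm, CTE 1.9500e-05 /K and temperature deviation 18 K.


dL = L * alpha * dT
= 330.3 * 1.9500e-05 * 18
= 0.1159353 mm
dL_um = 0.1159353 * 1000 = 115.9353 um

115.9353


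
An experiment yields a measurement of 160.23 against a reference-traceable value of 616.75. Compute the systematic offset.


Systematic error = measured - true
= 160.23 - 616.75
= -456.5200

-456.5200


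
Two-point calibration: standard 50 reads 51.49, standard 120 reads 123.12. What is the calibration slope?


slope = (y2 - y1) / (x2 - x1)
= (123.12 - 51.49) / (120 - 50)
= 71.6300 / 70
= 1.0233

1.0233


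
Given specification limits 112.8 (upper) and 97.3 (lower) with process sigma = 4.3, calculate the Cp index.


Cp = (USL - LSL) / (6 * sigma)
= (112.8 - 97.3) / (6 * 4.3)
= 15.5000 / 25.8000
= 0.6008

0.6008


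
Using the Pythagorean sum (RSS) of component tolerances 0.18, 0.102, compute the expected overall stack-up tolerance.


RSS = sqrt(0.18^2 + 0.102^2)
= sqrt(0.042804)
= 0.2069

0.2069


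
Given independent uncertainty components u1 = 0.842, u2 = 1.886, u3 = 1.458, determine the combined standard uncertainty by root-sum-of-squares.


uc = sqrt(0.842^2 + 1.886^2 + 1.458^2)
uc = sqrt(6.391724)
uc = 2.5282

2.5282


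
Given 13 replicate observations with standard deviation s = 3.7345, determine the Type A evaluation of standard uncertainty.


u_A = s / sqrt(n)
u_A = 3.7345 / sqrt(13)
u_A = 3.7345 / 3.6055513
u_A = 1.0358

1.0358


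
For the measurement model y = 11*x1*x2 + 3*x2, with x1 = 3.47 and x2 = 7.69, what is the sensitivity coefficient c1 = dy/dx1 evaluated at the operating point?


y = 11*x1*x2 + 3*x2
dy/dx1 = 11*x2
Evaluate at x2 = 7.69: c1 = 11 * 7.69
c1 = 84.5900

84.5900


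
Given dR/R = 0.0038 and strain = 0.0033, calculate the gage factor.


GF = (dR/R) / epsilon
= 0.0038 / 0.0033
= 1.1515

1.1515


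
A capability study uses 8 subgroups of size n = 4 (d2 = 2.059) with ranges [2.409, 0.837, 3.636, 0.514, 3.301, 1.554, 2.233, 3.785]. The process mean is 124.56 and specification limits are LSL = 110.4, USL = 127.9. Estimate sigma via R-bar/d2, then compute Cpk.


R_bar = (2.409 + 0.837 + 3.636 + 0.514 + 3.301 + 1.554 + 2.233 + 3.785) / 8 = 2.283625
sigma = R_bar / d2 = 2.283625 / 2.059 = 1.1090942
Cp = (USL - LSL)/(6*sigma) = (127.9 - 110.4)/(6*1.1090942) = 2.6298
Cpu = (127.9 - 124.56)/(3*1.1090942) = 1.0038
Cpl = (124.56 - 110.4)/(3*1.1090942) = 4.2557
Cpk = min(Cpu, Cpl) = 1.0038

1.0038


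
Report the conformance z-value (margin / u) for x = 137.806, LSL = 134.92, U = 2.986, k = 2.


u = U / k = 2.986 / 2 = 1.493
margin = |LSL - x| = |134.92 - 137.806| = 2.886
z = margin / u = 2.886 / 1.493
z = 1.9330

1.9330


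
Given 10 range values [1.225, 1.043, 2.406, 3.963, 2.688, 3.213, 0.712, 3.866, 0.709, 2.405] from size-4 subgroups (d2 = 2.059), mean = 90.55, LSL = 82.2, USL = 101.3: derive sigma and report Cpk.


R_bar = (1.225 + 1.043 + 2.406 + 3.963 + 2.688 + 3.213 + 0.712 + 3.866 + 0.709 + 2.405) / 10 = 2.223
sigma = R_bar / d2 = 2.223 / 2.059 = 1.0796503
Cp = (USL - LSL)/(6*sigma) = (101.3 - 82.2)/(6*1.0796503) = 2.9485
Cpu = (101.3 - 90.55)/(3*1.0796503) = 3.3190
Cpl = (90.55 - 82.2)/(3*1.0796503) = 2.5780
Cpk = min(Cpu, Cpl) = 2.5780

2.5780


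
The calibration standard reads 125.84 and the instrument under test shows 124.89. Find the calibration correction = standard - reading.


Correction = standard - reading
= 125.84 - 124.89
= 0.9500

0.9500


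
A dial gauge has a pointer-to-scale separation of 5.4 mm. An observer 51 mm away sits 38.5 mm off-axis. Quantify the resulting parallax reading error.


error = h * offset / d
= 5.4 * 38.5 / 51
= 4.0765

4.0765


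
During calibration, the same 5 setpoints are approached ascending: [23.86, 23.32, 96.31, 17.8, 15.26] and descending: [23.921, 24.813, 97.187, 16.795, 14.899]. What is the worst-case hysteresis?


|23.86 - 23.921| = 0.0610
|23.32 - 24.813| = 1.4930
|96.31 - 97.187| = 0.8770
|17.8 - 16.795| = 1.0050
|15.26 - 14.899| = 0.3610
hysteresis = max(diffs) = 1.4930

1.4930


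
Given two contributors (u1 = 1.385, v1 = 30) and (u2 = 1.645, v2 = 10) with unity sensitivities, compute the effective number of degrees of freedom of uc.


uc = sqrt(u1^2 + u2^2) = sqrt(1.385^2 + 1.645^2) = 2.1504069
v_eff = uc^4 / (u1^4/v1 + u2^4/v2)
= 2.1504069^4 / (1.385^4/30 + 1.645^4/10)
= 21.383687 / 0.85491004
v_eff = 25.0128

25.0128


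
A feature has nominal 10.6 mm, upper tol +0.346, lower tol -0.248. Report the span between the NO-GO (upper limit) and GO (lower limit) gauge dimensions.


GO = nominal - lower_tol (smallest hole = maximum material condition)
GO = 10.6 - 0.248 = 10.352
NO-GO = nominal + upper_tol (largest hole = least material condition)
NO-GO = 10.6 + 0.346 = 10.946
spread = NO-GO - GO = 10.946 - 10.352 = 0.5940

0.5940


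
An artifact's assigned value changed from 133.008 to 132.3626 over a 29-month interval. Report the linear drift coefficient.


rate = (v2 - v1) / months
= (132.3626 - 133.008) / 29
= -0.6454 / 29
= -0.0223

-0.0223


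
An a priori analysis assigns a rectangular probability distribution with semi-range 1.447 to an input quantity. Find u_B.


u_B = half_width / sqrt(3)
u_B = 1.447 / 1.7320508
u_B = 0.8354

0.8354


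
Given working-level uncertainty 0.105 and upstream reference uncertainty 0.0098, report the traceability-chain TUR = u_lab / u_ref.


TUR = u_lab / u_ref
= 0.105 / 0.0098
= 10.7143

10.7143


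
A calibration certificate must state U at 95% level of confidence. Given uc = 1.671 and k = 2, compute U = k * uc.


U = k * uc
U = 2 * 1.671
U = 3.3420

3.3420


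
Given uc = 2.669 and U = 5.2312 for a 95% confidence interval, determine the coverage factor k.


k = U / uc
k = 5.2312 / 2.669
k = 1.96

1.96


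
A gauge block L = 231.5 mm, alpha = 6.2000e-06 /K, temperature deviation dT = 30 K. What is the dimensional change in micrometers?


dL = L * alpha * dT
= 231.5 * 6.2000e-06 * 30
= 0.0430590 mm
dL_um = 0.0430590 * 1000 = 43.0590 um

43.0590


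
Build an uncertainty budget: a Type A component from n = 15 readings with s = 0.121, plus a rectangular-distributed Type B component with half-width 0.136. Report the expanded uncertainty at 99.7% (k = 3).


u_A = s / sqrt(n) = 0.121 / sqrt(15) = 0.031242066
u_B = half_width / sqrt(3) = 0.136 / sqrt(3) = 0.078519637
uc = sqrt(u_A^2 + u_B^2) = sqrt(0.031242066^2 + 0.078519637^2) = 0.084506805
U = k * uc = 3 * 0.084506805
U = 0.2535

0.2535


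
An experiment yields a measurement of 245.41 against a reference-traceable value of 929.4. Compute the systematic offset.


Systematic error = measured - true
= 245.41 - 929.4
= -683.9900

-683.9900


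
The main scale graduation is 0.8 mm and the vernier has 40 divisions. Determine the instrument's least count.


LC = MSD / n_div
= 0.8 / 40
= 0.0200

0.0200


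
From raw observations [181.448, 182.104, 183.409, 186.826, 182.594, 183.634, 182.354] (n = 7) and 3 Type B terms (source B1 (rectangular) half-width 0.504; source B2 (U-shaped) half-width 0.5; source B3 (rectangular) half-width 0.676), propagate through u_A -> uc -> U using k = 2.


mean = (181.448 + 182.104 + 183.409 + 186.826 + 182.594 + 183.634 + 182.354) / 7 = 183.1955714
s = sqrt(sum((x - mean)^2)/(n-1)) = 1.7669865
u_A = s / sqrt(n) = 1.7669865 / sqrt(7) = 0.66785812
u_B1 = 0.504 / sqrt(3) = 0.29098454
u_B2 = 0.5 / sqrt(2) = 0.35355339
u_B3 = 0.676 / sqrt(3) = 0.39028878
uc = sqrt(0.66785812^2 + 0.29098454^2 + 0.35355339^2 + 0.39028878^2) = 0.89890589
U = k * uc = 2 * 0.89890589
U = 1.7978

1.7978


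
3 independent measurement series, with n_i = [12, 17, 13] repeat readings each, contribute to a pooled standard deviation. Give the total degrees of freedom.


nu = sum_i (n_i - 1)
nu = ((12 - 1) + (17 - 1) + (13 - 1))
nu = 11 + 16 + 12
nu = 39

39


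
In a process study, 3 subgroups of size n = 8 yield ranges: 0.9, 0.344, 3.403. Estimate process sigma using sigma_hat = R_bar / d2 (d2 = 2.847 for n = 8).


R_bar = (0.9 + 0.344 + 3.403) / 3
R_bar = 4.647 / 3 = 1.549
sigma_hat = R_bar / d2 = 1.549 / 2.847 = 0.5441

0.5441


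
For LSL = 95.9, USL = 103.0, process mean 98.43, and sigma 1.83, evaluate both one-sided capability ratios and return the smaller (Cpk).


Cpu = (USL - mean) / (3*sigma) = (103.0 - 98.43) / (3*1.83) = 0.8324
Cpl = (mean - LSL) / (3*sigma) = (98.43 - 95.9) / (3*1.83) = 0.4608
Cpk = min(Cpu, Cpl) = 0.4608

0.4608


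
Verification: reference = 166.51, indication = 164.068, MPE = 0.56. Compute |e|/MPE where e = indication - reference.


e = indication - reference = 164.068 - 166.51 = -2.4420
|e| = 2.4420
ratio = |e| / MPE = 2.4420 / 0.56
ratio = 4.3607

4.3607


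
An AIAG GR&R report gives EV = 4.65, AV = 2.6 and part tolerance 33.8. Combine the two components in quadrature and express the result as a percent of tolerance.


GRR = sqrt(EV^2 + AV^2) = sqrt(4.65^2 + 2.6^2) = 5.3275229
%GRR = GRR / tol * 100 = 5.3275229 / 33.8 * 100
%GRR = 15.7619

15.7619


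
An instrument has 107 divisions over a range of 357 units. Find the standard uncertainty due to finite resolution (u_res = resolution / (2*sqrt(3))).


resolution = range / divisions
resolution = 357 / 107 = 3.3364486
u_res = resolution / (2*sqrt(3))
u_res = 3.3364486 / 3.4641016
u_res = 0.9631

0.9631


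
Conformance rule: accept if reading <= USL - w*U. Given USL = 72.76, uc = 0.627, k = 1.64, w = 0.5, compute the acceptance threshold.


U = k * uc = 1.64 * 0.627 = 1.02828
guard band g = w * U = 0.5 * 1.02828 = 0.51414
AL = USL - g = 72.76 - 0.51414
AL = 72.2459

72.2459


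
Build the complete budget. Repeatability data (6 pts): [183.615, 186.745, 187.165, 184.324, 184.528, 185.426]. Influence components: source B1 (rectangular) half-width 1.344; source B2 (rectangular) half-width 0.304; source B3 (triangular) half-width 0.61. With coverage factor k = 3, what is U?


mean = (183.615 + 186.745 + 187.165 + 184.324 + 184.528 + 185.426) / 6 = 185.3005
s = sqrt(sum((x - mean)^2)/(n-1)) = 1.4120842
u_A = s / sqrt(n) = 1.4120842 / sqrt(6) = 0.57648096
u_B1 = 1.344 / sqrt(3) = 0.77595876
u_B2 = 0.304 / sqrt(3) = 0.17551448
u_B3 = 0.61 / sqrt(6) = 0.24903146
uc = sqrt(0.57648096^2 + 0.77595876^2 + 0.17551448^2 + 0.24903146^2) = 1.0135405
U = k * uc = 3 * 1.0135405
U = 3.0406

3.0406


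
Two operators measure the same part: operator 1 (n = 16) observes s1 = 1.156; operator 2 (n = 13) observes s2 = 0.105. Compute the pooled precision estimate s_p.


s_p = sqrt(((n1-1)*s1^2 + (n2-1)*s2^2) / (n1+n2-2))
numerator = (16-1)*1.156^2 + (13-1)*0.105^2 = 20.04504 + 0.1323 = 20.17734
denominator = 16 + 13 - 2 = 27
s_p^2 = 20.17734 / 27 = 0.74730889
s_p = sqrt(0.74730889) = 0.8645

0.8645


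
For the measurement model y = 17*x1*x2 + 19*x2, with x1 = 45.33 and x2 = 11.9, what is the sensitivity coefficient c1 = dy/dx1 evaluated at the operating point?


y = 17*x1*x2 + 19*x2
dy/dx1 = 17*x2
Evaluate at x2 = 11.9: c1 = 17 * 11.9
c1 = 202.3000

202.3000


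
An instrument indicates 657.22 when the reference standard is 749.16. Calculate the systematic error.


Systematic error = measured - true
= 657.22 - 749.16
= -91.9400

-91.9400


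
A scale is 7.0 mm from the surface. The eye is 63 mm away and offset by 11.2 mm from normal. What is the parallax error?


error = h * offset / d
= 7.0 * 11.2 / 63
= 1.2444

1.2444


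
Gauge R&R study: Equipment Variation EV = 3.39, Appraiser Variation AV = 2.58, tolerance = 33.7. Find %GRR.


GRR = sqrt(EV^2 + AV^2) = sqrt(3.39^2 + 2.58^2) = 4.2601056
%GRR = GRR / tol * 100 = 4.2601056 / 33.7 * 100
%GRR = 12.6413

12.6413


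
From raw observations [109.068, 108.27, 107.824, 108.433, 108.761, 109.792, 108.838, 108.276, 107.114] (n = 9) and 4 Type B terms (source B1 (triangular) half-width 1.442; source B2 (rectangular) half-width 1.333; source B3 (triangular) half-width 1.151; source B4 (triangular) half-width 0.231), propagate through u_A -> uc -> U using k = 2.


mean = (109.068 + 108.27 + 107.824 + 108.433 + 108.761 + 109.792 + 108.838 + 108.276 + 107.114) / 9 = 108.4862222
s = sqrt(sum((x - mean)^2)/(n-1)) = 0.76305976
u_A = s / sqrt(n) = 0.76305976 / sqrt(9) = 0.25435325
u_B1 = 1.442 / sqrt(6) = 0.58869403
u_B2 = 1.333 / sqrt(3) = 0.76960791
u_B3 = 1.151 / sqrt(6) = 0.46989378
u_B4 = 0.231 / sqrt(6) = 0.094305355
uc = sqrt(0.25435325^2 + 0.58869403^2 + 0.76960791^2 + 0.46989378^2 + 0.094305355^2) = 1.1105162
U = k * uc = 2 * 1.1105162
U = 2.2210

2.2210


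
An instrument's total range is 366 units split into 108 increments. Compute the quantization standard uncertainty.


resolution = range / divisions
resolution = 366 / 108 = 3.3888889
u_res = resolution / (2*sqrt(3))
u_res = 3.3888889 / 3.4641016
u_res = 0.9783

0.9783


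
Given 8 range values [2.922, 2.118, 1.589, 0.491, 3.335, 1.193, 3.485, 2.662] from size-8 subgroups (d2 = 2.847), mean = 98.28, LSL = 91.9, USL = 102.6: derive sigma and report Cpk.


R_bar = (2.922 + 2.118 + 1.589 + 0.491 + 3.335 + 1.193 + 3.485 + 2.662) / 8 = 2.224375
sigma = R_bar / d2 = 2.224375 / 2.847 = 0.78130488
Cp = (USL - LSL)/(6*sigma) = (102.6 - 91.9)/(6*0.78130488) = 2.2825
Cpu = (102.6 - 98.28)/(3*0.78130488) = 1.8431
Cpl = (98.28 - 91.9)/(3*0.78130488) = 2.7219
Cpk = min(Cpu, Cpl) = 1.8431

1.8431


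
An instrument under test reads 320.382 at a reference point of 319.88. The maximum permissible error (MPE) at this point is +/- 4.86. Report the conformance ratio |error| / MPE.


e = indication - reference = 320.382 - 319.88 = 0.5020
|e| = 0.5020
ratio = |e| / MPE = 0.5020 / 4.86
ratio = 0.1033

0.1033


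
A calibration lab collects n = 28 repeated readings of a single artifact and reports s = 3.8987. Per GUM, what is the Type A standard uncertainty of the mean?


u_A = s / sqrt(n)
u_A = 3.8987 / sqrt(28)
u_A = 3.8987 / 5.2915026
u_A = 0.7368

0.7368


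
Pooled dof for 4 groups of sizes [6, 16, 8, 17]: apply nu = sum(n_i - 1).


nu = sum_i (n_i - 1)
nu = ((6 - 1) + (16 - 1) + (8 - 1) + (17 - 1))
nu = 5 + 15 + 7 + 16
nu = 43

43


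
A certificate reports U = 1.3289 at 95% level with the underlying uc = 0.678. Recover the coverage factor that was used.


k = U / uc
k = 1.3289 / 0.678
k = 1.96

1.96


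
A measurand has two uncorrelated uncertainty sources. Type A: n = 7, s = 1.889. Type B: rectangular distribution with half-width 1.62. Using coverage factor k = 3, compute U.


u_A = s / sqrt(n) = 1.889 / sqrt(7) = 0.71397489
u_B = half_width / sqrt(3) = 1.62 / sqrt(3) = 0.93530744
uc = sqrt(u_A^2 + u_B^2) = sqrt(0.71397489^2 + 0.93530744^2) = 1.1766733
U = k * uc = 3 * 1.1766733
U = 3.5300

3.5300


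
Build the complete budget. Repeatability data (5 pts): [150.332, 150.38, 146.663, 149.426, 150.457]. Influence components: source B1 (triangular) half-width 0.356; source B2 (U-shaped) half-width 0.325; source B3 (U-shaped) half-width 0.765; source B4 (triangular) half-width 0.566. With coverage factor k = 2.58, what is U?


mean = (150.332 + 150.38 + 146.663 + 149.426 + 150.457) / 5 = 149.4516
s = sqrt(sum((x - mean)^2)/(n-1)) = 1.6143733
u_A = s / sqrt(n) = 1.6143733 / sqrt(5) = 0.72196969
u_B1 = 0.356 / sqrt(6) = 0.14533639
u_B2 = 0.325 / sqrt(2) = 0.2298097
u_B3 = 0.765 / sqrt(2) = 0.54093669
u_B4 = 0.566 / sqrt(6) = 0.23106853
uc = sqrt(0.72196969^2 + 0.14533639^2 + 0.2298097^2 + 0.54093669^2 + 0.23106853^2) = 0.97014461
U = k * uc = 2.58 * 0.97014461
U = 2.5030

2.5030


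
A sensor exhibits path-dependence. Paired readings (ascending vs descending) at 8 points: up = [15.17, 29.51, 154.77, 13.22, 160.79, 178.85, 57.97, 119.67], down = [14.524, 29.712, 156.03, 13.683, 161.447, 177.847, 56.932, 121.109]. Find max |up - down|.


|15.17 - 14.524| = 0.6460
|29.51 - 29.712| = 0.2020
|154.77 - 156.03| = 1.2600
|13.22 - 13.683| = 0.4630
|160.79 - 161.447| = 0.6570
|178.85 - 177.847| = 1.0030
|57.97 - 56.932| = 1.0380
|119.67 - 121.109| = 1.4390
hysteresis = max(diffs) = 1.4390

1.4390


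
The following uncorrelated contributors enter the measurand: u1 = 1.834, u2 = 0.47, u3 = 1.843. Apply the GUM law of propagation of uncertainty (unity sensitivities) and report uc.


uc = sqrt(1.834^2 + 0.47^2 + 1.843^2)
uc = sqrt(6.981105)
uc = 2.6422

2.6422


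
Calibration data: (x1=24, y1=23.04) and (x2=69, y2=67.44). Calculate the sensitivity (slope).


slope = (y2 - y1) / (x2 - x1)
= (67.44 - 23.04) / (69 - 24)
= 44.4000 / 45
= 0.9867

0.9867


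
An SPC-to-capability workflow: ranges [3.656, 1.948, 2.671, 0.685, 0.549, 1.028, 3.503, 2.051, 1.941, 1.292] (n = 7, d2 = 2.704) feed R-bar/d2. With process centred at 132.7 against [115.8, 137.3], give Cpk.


R_bar = (3.656 + 1.948 + 2.671 + 0.685 + 0.549 + 1.028 + 3.503 + 2.051 + 1.941 + 1.292) / 10 = 1.9324
sigma = R_bar / d2 = 1.9324 / 2.704 = 0.71464497
Cp = (USL - LSL)/(6*sigma) = (137.3 - 115.8)/(6*0.71464497) = 5.0141
Cpu = (137.3 - 132.7)/(3*0.71464497) = 2.1456
Cpl = (132.7 - 115.8)/(3*0.71464497) = 7.8827
Cpk = min(Cpu, Cpl) = 2.1456

2.1456


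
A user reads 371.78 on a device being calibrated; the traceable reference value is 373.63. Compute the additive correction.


Correction = standard - reading
= 373.63 - 371.78
= 1.8500

1.8500


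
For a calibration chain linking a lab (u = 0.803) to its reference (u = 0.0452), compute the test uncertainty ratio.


TUR = u_lab / u_ref
= 0.803 / 0.0452
= 17.7655

17.7655


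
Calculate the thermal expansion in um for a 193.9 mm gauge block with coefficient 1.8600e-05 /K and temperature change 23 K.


dL = L * alpha * dT
= 193.9 * 1.8600e-05 * 23
= 0.0829504 mm
dL_um = 0.0829504 * 1000 = 82.9504 um

82.9504


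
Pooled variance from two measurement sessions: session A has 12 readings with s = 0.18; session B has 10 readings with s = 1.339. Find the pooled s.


s_p = sqrt(((n1-1)*s1^2 + (n2-1)*s2^2) / (n1+n2-2))
numerator = (12-1)*0.18^2 + (10-1)*1.339^2 = 0.3564 + 16.136289 = 16.492689
denominator = 12 + 10 - 2 = 20
s_p^2 = 16.492689 / 20 = 0.82463445
s_p = sqrt(0.82463445) = 0.9081

0.9081


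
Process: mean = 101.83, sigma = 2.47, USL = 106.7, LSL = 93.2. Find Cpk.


Cpu = (USL - mean) / (3*sigma) = (106.7 - 101.83) / (3*2.47) = 0.6572
Cpl = (mean - LSL) / (3*sigma) = (101.83 - 93.2) / (3*2.47) = 1.1646
Cpk = min(Cpu, Cpl) = 0.6572

0.6572


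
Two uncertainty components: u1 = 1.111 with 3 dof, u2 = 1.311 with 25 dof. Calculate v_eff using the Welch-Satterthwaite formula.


uc = sqrt(u1^2 + u2^2) = sqrt(1.111^2 + 1.311^2) = 1.7184417
v_eff = uc^4 / (u1^4/v1 + u2^4/v2)
= 1.7184417^4 / (1.111^4/3 + 1.311^4/25)
= 8.7204563 / 0.62600952
v_eff = 13.9302

13.9302


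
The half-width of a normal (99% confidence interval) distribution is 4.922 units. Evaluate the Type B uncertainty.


u_B = half_width / 2.576
u_B = 4.922 / 2.576
u_B = 1.9107

1.9107


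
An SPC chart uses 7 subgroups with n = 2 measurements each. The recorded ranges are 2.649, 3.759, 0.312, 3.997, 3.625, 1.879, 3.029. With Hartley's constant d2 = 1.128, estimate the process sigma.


R_bar = (2.649 + 3.759 + 0.312 + 3.997 + 3.625 + 1.879 + 3.029) / 7
R_bar = 19.25 / 7 = 2.75
sigma_hat = R_bar / d2 = 2.75 / 1.128 = 2.4379

2.4379


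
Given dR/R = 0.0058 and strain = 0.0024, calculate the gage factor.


GF = (dR/R) / epsilon
= 0.0058 / 0.0024
= 2.4167

2.4167


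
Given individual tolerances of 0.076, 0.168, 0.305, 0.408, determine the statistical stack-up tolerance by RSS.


RSS = sqrt(0.076^2 + 0.168^2 + 0.305^2 + 0.408^2)
= sqrt(0.293489)
= 0.5417

0.5417


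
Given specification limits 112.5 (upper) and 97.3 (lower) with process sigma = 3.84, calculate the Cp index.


Cp = (USL - LSL) / (6 * sigma)
= (112.5 - 97.3) / (6 * 3.84)
= 15.2000 / 23.0400
= 0.6597

0.6597


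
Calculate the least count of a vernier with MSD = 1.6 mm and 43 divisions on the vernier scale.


LC = MSD / n_div
= 1.6 / 43
= 0.0372

0.0372


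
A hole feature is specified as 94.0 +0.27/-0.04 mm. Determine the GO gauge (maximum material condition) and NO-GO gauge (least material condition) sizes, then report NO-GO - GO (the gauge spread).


GO = nominal - lower_tol (smallest hole = maximum material condition)
GO = 94.0 - 0.04 = 93.96
NO-GO = nominal + upper_tol (largest hole = least material condition)
NO-GO = 94.0 + 0.27 = 94.27
spread = NO-GO - GO = 94.27 - 93.96 = 0.3100

0.3100


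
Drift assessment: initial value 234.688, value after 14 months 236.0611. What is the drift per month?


rate = (v2 - v1) / months
= (236.0611 - 234.688) / 14
= 1.3731 / 14
= 0.0981

0.0981


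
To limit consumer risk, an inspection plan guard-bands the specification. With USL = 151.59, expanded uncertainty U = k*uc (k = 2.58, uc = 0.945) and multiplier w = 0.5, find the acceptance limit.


U = k * uc = 2.58 * 0.945 = 2.4381
guard band g = w * U = 0.5 * 2.4381 = 1.21905
AL = USL - g = 151.59 - 1.21905
AL = 150.3709

150.3709


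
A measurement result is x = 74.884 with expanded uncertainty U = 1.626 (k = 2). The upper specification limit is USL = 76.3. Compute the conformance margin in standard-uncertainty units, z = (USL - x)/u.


u = U / k = 1.626 / 2 = 0.813
margin = |USL - x| = |76.3 - 74.884| = 1.416
z = margin / u = 1.416 / 0.813
z = 1.7417

1.7417


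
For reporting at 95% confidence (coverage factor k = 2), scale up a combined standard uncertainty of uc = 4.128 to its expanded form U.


U = k * uc
U = 2 * 4.128
U = 8.2560

8.2560


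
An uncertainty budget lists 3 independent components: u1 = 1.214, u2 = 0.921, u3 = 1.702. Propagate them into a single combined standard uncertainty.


uc = sqrt(1.214^2 + 0.921^2 + 1.702^2)
uc = sqrt(5.218841)
uc = 2.2845

2.2845


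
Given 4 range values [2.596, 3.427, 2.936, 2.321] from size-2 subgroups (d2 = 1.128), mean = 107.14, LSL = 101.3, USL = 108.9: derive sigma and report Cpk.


R_bar = (2.596 + 3.427 + 2.936 + 2.321) / 4 = 2.82
sigma = R_bar / d2 = 2.82 / 1.128 = 2.5
Cp = (USL - LSL)/(6*sigma) = (108.9 - 101.3)/(6*2.5) = 0.5067
Cpu = (108.9 - 107.14)/(3*2.5) = 0.2347
Cpl = (107.14 - 101.3)/(3*2.5) = 0.7787
Cpk = min(Cpu, Cpl) = 0.2347

0.2347


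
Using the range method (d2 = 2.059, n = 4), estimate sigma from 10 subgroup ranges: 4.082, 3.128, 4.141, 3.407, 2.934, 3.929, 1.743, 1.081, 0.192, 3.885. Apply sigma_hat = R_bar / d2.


R_bar = (4.082 + 3.128 + 4.141 + 3.407 + 2.934 + 3.929 + 1.743 + 1.081 + 0.192 + 3.885) / 10
R_bar = 28.522 / 10 = 2.8522
sigma_hat = R_bar / d2 = 2.8522 / 2.059 = 1.3852

1.3852


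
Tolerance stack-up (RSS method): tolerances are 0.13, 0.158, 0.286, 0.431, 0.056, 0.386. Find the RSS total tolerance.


RSS = sqrt(0.13^2 + 0.158^2 + 0.286^2 + 0.431^2 + 0.056^2 + 0.386^2)
= sqrt(0.461553)
= 0.6794

0.6794


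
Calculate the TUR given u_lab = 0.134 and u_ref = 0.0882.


TUR = u_lab / u_ref
= 0.134 / 0.0882
= 1.5193

1.5193


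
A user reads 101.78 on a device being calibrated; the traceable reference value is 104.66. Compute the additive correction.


Correction = standard - reading
= 104.66 - 101.78
= 2.8800

2.8800


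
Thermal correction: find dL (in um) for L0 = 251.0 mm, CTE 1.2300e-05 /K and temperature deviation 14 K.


dL = L * alpha * dT
= 251.0 * 1.2300e-05 * 14
= 0.0432222 mm
dL_um = 0.0432222 * 1000 = 43.2222 um

43.2222


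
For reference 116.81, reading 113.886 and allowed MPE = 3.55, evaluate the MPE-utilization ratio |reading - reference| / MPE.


e = indication - reference = 113.886 - 116.81 = -2.9240
|e| = 2.9240
ratio = |e| / MPE = 2.9240 / 3.55
ratio = 0.8237

0.8237


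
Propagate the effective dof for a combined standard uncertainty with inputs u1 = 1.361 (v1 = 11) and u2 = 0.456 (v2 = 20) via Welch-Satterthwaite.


uc = sqrt(u1^2 + u2^2) = sqrt(1.361^2 + 0.456^2) = 1.4353595
v_eff = uc^4 / (u1^4/v1 + u2^4/v2)
= 1.4353595^4 / (1.361^4/11 + 0.456^4/20)
= 4.2446585 / 0.31407942
v_eff = 13.5146

13.5146


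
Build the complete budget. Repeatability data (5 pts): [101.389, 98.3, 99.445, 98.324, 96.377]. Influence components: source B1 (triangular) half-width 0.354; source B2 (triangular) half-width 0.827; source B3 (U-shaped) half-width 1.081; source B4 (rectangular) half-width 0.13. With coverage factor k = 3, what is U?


mean = (101.389 + 98.3 + 99.445 + 98.324 + 96.377) / 5 = 98.767
s = sqrt(sum((x - mean)^2)/(n-1)) = 1.8344622
u_A = s / sqrt(n) = 1.8344622 / sqrt(5) = 0.82039644
u_B1 = 0.354 / sqrt(6) = 0.14451989
u_B2 = 0.827 / sqrt(6) = 0.33762134
u_B3 = 1.081 / sqrt(2) = 0.76438243
u_B4 = 0.13 / sqrt(3) = 0.075055535
uc = sqrt(0.82039644^2 + 0.14451989^2 + 0.33762134^2 + 0.76438243^2 + 0.075055535^2) = 1.1823021
U = k * uc = 3 * 1.1823021
U = 3.5469

3.5469


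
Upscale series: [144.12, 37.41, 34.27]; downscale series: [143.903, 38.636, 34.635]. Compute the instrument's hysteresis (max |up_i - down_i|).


|144.12 - 143.903| = 0.2170
|37.41 - 38.636| = 1.2260
|34.27 - 34.635| = 0.3650
hysteresis = max(diffs) = 1.2260

1.2260


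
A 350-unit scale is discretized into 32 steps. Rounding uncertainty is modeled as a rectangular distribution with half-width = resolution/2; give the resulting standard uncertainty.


resolution = range / divisions
resolution = 350 / 32 = 10.9375
u_res = resolution / (2*sqrt(3))
u_res = 10.9375 / 3.4641016
u_res = 3.1574

3.1574


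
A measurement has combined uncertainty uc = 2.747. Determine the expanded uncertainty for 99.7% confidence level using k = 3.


U = k * uc
U = 3 * 2.747
U = 8.2410

8.2410


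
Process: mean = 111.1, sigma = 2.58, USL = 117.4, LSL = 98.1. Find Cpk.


Cpu = (USL - mean) / (3*sigma) = (117.4 - 111.1) / (3*2.58) = 0.8140
Cpl = (mean - LSL) / (3*sigma) = (111.1 - 98.1) / (3*2.58) = 1.6796
Cpk = min(Cpu, Cpl) = 0.8140

0.8140


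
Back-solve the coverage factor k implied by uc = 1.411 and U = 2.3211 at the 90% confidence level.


k = U / uc
k = 2.3211 / 1.411
k = 1.645

1.645


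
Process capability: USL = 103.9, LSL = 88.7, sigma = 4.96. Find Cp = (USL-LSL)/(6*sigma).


Cp = (USL - LSL) / (6 * sigma)
= (103.9 - 88.7) / (6 * 4.96)
= 15.2000 / 29.7600
= 0.5108

0.5108


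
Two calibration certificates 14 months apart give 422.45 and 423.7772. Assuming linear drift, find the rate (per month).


rate = (v2 - v1) / months
= (423.7772 - 422.45) / 14
= 1.3272 / 14
= 0.0948

0.0948


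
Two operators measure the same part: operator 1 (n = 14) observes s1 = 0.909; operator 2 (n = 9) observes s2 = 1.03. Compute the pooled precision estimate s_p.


s_p = sqrt(((n1-1)*s1^2 + (n2-1)*s2^2) / (n1+n2-2))
numerator = (14-1)*0.909^2 + (9-1)*1.03^2 = 10.741653 + 8.4872 = 19.228853
denominator = 14 + 9 - 2 = 21
s_p^2 = 19.228853 / 21 = 0.91565967
s_p = sqrt(0.91565967) = 0.9569

0.9569


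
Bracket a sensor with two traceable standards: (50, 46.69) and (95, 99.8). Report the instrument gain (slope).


slope = (y2 - y1) / (x2 - x1)
= (99.8 - 46.69) / (95 - 50)
= 53.1100 / 45
= 1.1802

1.1802


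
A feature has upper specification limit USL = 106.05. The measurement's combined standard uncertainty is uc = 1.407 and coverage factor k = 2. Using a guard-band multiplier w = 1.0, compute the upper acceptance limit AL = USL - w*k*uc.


U = k * uc = 2 * 1.407 = 2.814
guard band g = w * U = 1.0 * 2.814 = 2.814
AL = USL - g = 106.05 - 2.814
AL = 103.2360

103.2360
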